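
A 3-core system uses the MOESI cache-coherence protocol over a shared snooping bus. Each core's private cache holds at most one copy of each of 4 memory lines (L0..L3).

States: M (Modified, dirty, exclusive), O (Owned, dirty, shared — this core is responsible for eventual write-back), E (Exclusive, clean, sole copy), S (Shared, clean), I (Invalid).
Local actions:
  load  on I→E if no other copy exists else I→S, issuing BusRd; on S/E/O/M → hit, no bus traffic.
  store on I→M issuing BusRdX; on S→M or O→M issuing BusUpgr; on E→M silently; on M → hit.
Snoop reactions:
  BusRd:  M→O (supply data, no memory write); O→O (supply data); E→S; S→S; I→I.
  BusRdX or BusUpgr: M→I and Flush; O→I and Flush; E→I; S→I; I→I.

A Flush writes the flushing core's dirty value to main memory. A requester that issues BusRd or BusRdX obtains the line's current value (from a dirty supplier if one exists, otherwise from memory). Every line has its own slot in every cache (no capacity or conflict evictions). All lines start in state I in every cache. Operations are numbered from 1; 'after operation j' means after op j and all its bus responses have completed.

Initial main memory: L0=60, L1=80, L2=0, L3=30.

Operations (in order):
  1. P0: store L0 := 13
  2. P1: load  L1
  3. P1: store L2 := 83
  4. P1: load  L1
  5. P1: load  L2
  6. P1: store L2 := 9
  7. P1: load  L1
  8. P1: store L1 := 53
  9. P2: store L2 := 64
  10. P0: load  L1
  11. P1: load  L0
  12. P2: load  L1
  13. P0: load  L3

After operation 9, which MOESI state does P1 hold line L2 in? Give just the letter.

state = I

1. P0: store L0 := 13  bus=[BusRdX]  L0: P0=M P1=I P2=I  mem[L0]=60
2. P1: load  L1  bus=[BusRd]  L1: P0=I P1=E P2=I  mem[L1]=80
3. P1: store L2 := 83  bus=[BusRdX]  L2: P0=I P1=M P2=I  mem[L2]=0
4. P1: load  L1  bus=[-]  L1: P0=I P1=E P2=I  mem[L1]=80
5. P1: load  L2  bus=[-]  L2: P0=I P1=M P2=I  mem[L2]=0
6. P1: store L2 := 9  bus=[-]  L2: P0=I P1=M P2=I  mem[L2]=0
7. P1: load  L1  bus=[-]  L1: P0=I P1=E P2=I  mem[L1]=80
8. P1: store L1 := 53  bus=[-]  L1: P0=I P1=M P2=I  mem[L1]=80
9. P2: store L2 := 64  bus=[BusRdX,Flush]  L2: P0=I P1=I P2=M  mem[L2]=9
10. P0: load  L1  bus=[BusRd]  L1: P0=S P1=O P2=I  mem[L1]=80
11. P1: load  L0  bus=[BusRd]  L0: P0=O P1=S P2=I  mem[L0]=60
12. P2: load  L1  bus=[BusRd]  L1: P0=S P1=O P2=S  mem[L1]=80
13. P0: load  L3  bus=[BusRd]  L3: P0=E P1=I P2=I  mem[L3]=30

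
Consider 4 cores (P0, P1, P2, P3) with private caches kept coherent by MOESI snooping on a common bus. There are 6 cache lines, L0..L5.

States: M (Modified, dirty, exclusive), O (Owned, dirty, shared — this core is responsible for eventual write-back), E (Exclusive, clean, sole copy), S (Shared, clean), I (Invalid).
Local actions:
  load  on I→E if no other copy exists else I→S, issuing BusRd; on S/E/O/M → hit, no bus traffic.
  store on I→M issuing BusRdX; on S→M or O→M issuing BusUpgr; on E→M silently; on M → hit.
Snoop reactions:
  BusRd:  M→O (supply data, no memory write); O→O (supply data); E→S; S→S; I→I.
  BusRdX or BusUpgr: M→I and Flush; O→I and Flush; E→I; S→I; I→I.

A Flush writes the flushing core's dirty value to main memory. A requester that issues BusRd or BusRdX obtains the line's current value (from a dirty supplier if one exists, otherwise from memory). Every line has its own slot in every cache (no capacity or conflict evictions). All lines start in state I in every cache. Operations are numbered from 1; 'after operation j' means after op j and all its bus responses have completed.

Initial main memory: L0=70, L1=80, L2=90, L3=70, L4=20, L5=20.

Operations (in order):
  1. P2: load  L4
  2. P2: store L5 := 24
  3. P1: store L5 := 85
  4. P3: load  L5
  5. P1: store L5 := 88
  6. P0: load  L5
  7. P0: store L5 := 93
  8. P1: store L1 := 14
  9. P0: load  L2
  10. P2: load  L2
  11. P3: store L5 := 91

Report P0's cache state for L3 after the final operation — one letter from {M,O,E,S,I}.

  op1 P2: load  L4 → I/I/E/I on L4; bus BusRd; mem=20
  op2 P2: store L5 := 24 → I/I/M/I on L5; bus BusRdX; mem=20
  op3 P1: store L5 := 85 → I/M/I/I on L5; bus BusRdX Flush; mem=24
  op4 P3: load  L5 → I/O/I/S on L5; bus BusRd; mem=24
  op5 P1: store L5 := 88 → I/M/I/I on L5; bus BusUpgr; mem=24
  op6 P0: load  L5 → S/O/I/I on L5; bus BusRd; mem=24
  op7 P0: store L5 := 93 → M/I/I/I on L5; bus BusUpgr Flush; mem=88
  op8 P1: store L1 := 14 → I/M/I/I on L1; bus BusRdX; mem=80
  op9 P0: load  L2 → E/I/I/I on L2; bus BusRd; mem=90
  op10 P2: load  L2 → S/I/S/I on L2; bus BusRd; mem=90
  op11 P3: store L5 := 91 → I/I/I/M on L5; bus BusRdX Flush; mem=93

state = I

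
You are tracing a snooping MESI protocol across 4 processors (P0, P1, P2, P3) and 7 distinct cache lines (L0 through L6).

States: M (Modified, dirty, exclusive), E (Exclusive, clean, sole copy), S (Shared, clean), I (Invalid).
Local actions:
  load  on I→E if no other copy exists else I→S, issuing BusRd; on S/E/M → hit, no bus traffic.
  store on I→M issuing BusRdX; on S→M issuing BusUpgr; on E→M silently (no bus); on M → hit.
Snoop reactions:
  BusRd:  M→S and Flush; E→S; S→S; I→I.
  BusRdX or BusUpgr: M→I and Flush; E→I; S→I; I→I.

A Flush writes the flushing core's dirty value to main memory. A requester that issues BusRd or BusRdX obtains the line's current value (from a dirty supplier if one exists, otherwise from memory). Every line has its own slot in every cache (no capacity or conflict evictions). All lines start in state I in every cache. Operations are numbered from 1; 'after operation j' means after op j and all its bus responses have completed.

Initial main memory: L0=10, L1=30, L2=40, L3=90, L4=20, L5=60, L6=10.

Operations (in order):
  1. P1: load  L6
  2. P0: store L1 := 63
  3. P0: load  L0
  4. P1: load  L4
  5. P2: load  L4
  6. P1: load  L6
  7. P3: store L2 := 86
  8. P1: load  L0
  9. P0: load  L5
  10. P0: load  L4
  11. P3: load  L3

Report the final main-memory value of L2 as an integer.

memory[L2] = 40

step 1: P1: load  L6  ⟶  IEII  (L6)  txn=BusRd  M[L6]=10
step 2: P0: store L1 := 63  ⟶  MIII  (L1)  txn=BusRdX  M[L1]=30
step 3: P0: load  L0  ⟶  EIII  (L0)  txn=BusRd  M[L0]=10
step 4: P1: load  L4  ⟶  IEII  (L4)  txn=BusRd  M[L4]=20
step 5: P2: load  L4  ⟶  ISSI  (L4)  txn=BusRd  M[L4]=20
step 6: P1: load  L6  ⟶  IEII  (L6)  txn=∅  M[L6]=10
step 7: P3: store L2 := 86  ⟶  IIIM  (L2)  txn=BusRdX  M[L2]=40
step 8: P1: load  L0  ⟶  SSII  (L0)  txn=BusRd  M[L0]=10
step 9: P0: load  L5  ⟶  EIII  (L5)  txn=BusRd  M[L5]=60
step 10: P0: load  L4  ⟶  SSSI  (L4)  txn=BusRd  M[L4]=20
step 11: P3: load  L3  ⟶  IIIE  (L3)  txn=BusRd  M[L3]=90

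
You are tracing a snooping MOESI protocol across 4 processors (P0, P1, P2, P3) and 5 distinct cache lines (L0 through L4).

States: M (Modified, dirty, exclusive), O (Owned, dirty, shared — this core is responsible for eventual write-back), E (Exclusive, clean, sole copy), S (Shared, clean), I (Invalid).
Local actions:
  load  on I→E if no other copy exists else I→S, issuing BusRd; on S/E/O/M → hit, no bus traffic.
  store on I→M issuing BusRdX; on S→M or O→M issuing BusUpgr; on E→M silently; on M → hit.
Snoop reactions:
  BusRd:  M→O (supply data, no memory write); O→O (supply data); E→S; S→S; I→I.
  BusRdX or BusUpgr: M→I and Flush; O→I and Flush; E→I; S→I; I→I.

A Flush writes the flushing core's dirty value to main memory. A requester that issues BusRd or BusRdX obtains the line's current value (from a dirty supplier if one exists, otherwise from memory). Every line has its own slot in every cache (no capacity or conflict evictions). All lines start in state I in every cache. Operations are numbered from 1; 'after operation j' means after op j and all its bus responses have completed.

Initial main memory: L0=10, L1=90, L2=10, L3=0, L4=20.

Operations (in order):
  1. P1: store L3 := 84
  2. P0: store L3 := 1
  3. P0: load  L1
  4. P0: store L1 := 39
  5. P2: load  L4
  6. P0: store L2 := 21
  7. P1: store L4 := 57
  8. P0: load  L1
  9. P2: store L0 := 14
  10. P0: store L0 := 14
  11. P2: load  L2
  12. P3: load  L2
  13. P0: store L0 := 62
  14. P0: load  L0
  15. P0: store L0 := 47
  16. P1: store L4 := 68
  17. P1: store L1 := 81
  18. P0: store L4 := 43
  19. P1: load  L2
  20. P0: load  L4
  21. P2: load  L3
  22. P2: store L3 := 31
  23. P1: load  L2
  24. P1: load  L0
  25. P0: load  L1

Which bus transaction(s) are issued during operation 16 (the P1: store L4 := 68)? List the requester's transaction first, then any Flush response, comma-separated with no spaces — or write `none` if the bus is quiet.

[1] P1: store L3 := 84 | P0:I, P1:M(84), P2:I, P3:I | bus: BusRdX
[2] P0: store L3 := 1 | P0:M(1), P1:I, P2:I, P3:I | bus: BusRdX,Flush
[3] P0: load  L1 | P0:E(90), P1:I, P2:I, P3:I | bus: BusRd
[4] P0: store L1 := 39 | P0:M(39), P1:I, P2:I, P3:I | bus: none
[5] P2: load  L4 | P0:I, P1:I, P2:E(20), P3:I | bus: BusRd
[6] P0: store L2 := 21 | P0:M(21), P1:I, P2:I, P3:I | bus: BusRdX
[7] P1: store L4 := 57 | P0:I, P1:M(57), P2:I, P3:I | bus: BusRdX
[8] P0: load  L1 | P0:M(39), P1:I, P2:I, P3:I | bus: none
[9] P2: store L0 := 14 | P0:I, P1:I, P2:M(14), P3:I | bus: BusRdX
[10] P0: store L0 := 14 | P0:M(14), P1:I, P2:I, P3:I | bus: BusRdX,Flush
[11] P2: load  L2 | P0:O(21), P1:I, P2:S(21), P3:I | bus: BusRd
[12] P3: load  L2 | P0:O(21), P1:I, P2:S(21), P3:S(21) | bus: BusRd
[13] P0: store L0 := 62 | P0:M(62), P1:I, P2:I, P3:I | bus: none
[14] P0: load  L0 | P0:M(62), P1:I, P2:I, P3:I | bus: none
[15] P0: store L0 := 47 | P0:M(47), P1:I, P2:I, P3:I | bus: none
[16] P1: store L4 := 68 | P0:I, P1:M(68), P2:I, P3:I | bus: none
[17] P1: store L1 := 81 | P0:I, P1:M(81), P2:I, P3:I | bus: BusRdX,Flush
[18] P0: store L4 := 43 | P0:M(43), P1:I, P2:I, P3:I | bus: BusRdX,Flush
[19] P1: load  L2 | P0:O(21), P1:S(21), P2:S(21), P3:S(21) | bus: BusRd
[20] P0: load  L4 | P0:M(43), P1:I, P2:I, P3:I | bus: none
[21] P2: load  L3 | P0:O(1), P1:I, P2:S(1), P3:I | bus: BusRd
[22] P2: store L3 := 31 | P0:I, P1:I, P2:M(31), P3:I | bus: BusUpgr,Flush
[23] P1: load  L2 | P0:O(21), P1:S(21), P2:S(21), P3:S(21) | bus: none
[24] P1: load  L0 | P0:O(47), P1:S(47), P2:I, P3:I | bus: BusRd
[25] P0: load  L1 | P0:S(81), P1:O(81), P2:I, P3:I | bus: BusRd

bus = none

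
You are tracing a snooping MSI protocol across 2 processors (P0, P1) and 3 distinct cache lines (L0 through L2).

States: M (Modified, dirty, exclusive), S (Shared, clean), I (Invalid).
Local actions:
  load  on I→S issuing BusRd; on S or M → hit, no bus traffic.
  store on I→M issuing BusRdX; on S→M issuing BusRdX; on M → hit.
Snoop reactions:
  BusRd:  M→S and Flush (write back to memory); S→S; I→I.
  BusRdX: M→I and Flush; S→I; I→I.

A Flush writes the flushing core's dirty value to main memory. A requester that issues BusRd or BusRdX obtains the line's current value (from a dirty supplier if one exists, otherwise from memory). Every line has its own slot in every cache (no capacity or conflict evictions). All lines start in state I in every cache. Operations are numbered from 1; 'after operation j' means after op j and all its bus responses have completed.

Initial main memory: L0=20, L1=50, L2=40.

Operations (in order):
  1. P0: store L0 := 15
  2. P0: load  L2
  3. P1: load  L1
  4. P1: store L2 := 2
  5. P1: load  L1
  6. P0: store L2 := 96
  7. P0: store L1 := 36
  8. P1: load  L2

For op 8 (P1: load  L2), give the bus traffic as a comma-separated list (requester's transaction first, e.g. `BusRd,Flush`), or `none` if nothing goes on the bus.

bus = BusRd,Flush

1. P0: store L0 := 15  bus=[BusRdX]  L0: P0=M P1=I  mem[L0]=20
2. P0: load  L2  bus=[BusRd]  L2: P0=S P1=I  mem[L2]=40
3. P1: load  L1  bus=[BusRd]  L1: P0=I P1=S  mem[L1]=50
4. P1: store L2 := 2  bus=[BusRdX]  L2: P0=I P1=M  mem[L2]=40
5. P1: load  L1  bus=[-]  L1: P0=I P1=S  mem[L1]=50
6. P0: store L2 := 96  bus=[BusRdX,Flush]  L2: P0=M P1=I  mem[L2]=2
7. P0: store L1 := 36  bus=[BusRdX]  L1: P0=M P1=I  mem[L1]=50
8. P1: load  L2  bus=[BusRd,Flush]  L2: P0=S P1=S  mem[L2]=96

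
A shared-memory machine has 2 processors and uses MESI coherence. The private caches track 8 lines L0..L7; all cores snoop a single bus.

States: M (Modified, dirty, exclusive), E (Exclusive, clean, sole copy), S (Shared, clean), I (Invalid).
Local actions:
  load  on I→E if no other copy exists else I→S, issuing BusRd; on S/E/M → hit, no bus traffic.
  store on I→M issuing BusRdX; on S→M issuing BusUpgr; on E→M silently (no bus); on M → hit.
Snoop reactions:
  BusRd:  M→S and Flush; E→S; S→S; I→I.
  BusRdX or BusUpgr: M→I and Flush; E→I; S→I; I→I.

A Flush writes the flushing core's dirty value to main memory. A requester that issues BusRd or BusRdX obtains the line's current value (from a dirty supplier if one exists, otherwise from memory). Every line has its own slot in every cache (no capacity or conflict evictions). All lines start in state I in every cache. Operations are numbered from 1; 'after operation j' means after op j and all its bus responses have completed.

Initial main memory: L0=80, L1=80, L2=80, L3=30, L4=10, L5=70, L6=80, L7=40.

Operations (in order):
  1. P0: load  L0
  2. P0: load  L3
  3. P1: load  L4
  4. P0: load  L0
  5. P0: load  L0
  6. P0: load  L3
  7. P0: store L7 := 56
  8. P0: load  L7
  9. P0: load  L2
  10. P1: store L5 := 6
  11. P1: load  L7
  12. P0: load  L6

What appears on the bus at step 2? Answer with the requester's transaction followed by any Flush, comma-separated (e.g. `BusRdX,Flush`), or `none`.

bus = BusRd

[1] P0: load  L0 | P0:E(80), P1:I | bus: BusRd
[2] P0: load  L3 | P0:E(30), P1:I | bus: BusRd
[3] P1: load  L4 | P0:I, P1:E(10) | bus: BusRd
[4] P0: load  L0 | P0:E(80), P1:I | bus: none
[5] P0: load  L0 | P0:E(80), P1:I | bus: none
[6] P0: load  L3 | P0:E(30), P1:I | bus: none
[7] P0: store L7 := 56 | P0:M(56), P1:I | bus: BusRdX
[8] P0: load  L7 | P0:M(56), P1:I | bus: none
[9] P0: load  L2 | P0:E(80), P1:I | bus: BusRd
[10] P1: store L5 := 6 | P0:I, P1:M(6) | bus: BusRdX
[11] P1: load  L7 | P0:S(56), P1:S(56) | bus: BusRd,Flush
[12] P0: load  L6 | P0:E(80), P1:I | bus: BusRd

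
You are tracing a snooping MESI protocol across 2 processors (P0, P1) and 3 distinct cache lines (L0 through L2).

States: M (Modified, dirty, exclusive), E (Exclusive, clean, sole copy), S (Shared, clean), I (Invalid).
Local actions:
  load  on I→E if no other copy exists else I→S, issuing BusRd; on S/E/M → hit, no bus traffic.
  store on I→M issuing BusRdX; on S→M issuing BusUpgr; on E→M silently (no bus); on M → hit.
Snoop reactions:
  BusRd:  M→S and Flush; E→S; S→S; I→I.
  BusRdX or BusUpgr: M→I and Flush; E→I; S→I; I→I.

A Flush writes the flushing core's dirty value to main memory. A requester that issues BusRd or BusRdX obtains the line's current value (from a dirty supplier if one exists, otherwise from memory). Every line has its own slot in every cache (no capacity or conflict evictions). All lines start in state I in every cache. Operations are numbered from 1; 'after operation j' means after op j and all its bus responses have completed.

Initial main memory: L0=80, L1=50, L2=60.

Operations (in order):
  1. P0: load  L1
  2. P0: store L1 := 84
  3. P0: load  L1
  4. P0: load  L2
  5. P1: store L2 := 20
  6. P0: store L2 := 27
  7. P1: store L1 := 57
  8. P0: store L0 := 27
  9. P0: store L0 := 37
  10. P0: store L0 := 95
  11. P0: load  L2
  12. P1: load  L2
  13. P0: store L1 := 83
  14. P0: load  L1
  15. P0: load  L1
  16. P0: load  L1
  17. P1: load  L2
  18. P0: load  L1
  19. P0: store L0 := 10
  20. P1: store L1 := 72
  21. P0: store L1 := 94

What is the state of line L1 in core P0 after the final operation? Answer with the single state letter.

state = M

[1] P0: load  L1 | P0:E(50), P1:I | bus: BusRd
[2] P0: store L1 := 84 | P0:M(84), P1:I | bus: none
[3] P0: load  L1 | P0:M(84), P1:I | bus: none
[4] P0: load  L2 | P0:E(60), P1:I | bus: BusRd
[5] P1: store L2 := 20 | P0:I, P1:M(20) | bus: BusRdX
[6] P0: store L2 := 27 | P0:M(27), P1:I | bus: BusRdX,Flush
[7] P1: store L1 := 57 | P0:I, P1:M(57) | bus: BusRdX,Flush
[8] P0: store L0 := 27 | P0:M(27), P1:I | bus: BusRdX
[9] P0: store L0 := 37 | P0:M(37), P1:I | bus: none
[10] P0: store L0 := 95 | P0:M(95), P1:I | bus: none
[11] P0: load  L2 | P0:M(27), P1:I | bus: none
[12] P1: load  L2 | P0:S(27), P1:S(27) | bus: BusRd,Flush
[13] P0: store L1 := 83 | P0:M(83), P1:I | bus: BusRdX,Flush
[14] P0: load  L1 | P0:M(83), P1:I | bus: none
[15] P0: load  L1 | P0:M(83), P1:I | bus: none
[16] P0: load  L1 | P0:M(83), P1:I | bus: none
[17] P1: load  L2 | P0:S(27), P1:S(27) | bus: none
[18] P0: load  L1 | P0:M(83), P1:I | bus: none
[19] P0: store L0 := 10 | P0:M(10), P1:I | bus: none
[20] P1: store L1 := 72 | P0:I, P1:M(72) | bus: BusRdX,Flush
[21] P0: store L1 := 94 | P0:M(94), P1:I | bus: BusRdX,Flush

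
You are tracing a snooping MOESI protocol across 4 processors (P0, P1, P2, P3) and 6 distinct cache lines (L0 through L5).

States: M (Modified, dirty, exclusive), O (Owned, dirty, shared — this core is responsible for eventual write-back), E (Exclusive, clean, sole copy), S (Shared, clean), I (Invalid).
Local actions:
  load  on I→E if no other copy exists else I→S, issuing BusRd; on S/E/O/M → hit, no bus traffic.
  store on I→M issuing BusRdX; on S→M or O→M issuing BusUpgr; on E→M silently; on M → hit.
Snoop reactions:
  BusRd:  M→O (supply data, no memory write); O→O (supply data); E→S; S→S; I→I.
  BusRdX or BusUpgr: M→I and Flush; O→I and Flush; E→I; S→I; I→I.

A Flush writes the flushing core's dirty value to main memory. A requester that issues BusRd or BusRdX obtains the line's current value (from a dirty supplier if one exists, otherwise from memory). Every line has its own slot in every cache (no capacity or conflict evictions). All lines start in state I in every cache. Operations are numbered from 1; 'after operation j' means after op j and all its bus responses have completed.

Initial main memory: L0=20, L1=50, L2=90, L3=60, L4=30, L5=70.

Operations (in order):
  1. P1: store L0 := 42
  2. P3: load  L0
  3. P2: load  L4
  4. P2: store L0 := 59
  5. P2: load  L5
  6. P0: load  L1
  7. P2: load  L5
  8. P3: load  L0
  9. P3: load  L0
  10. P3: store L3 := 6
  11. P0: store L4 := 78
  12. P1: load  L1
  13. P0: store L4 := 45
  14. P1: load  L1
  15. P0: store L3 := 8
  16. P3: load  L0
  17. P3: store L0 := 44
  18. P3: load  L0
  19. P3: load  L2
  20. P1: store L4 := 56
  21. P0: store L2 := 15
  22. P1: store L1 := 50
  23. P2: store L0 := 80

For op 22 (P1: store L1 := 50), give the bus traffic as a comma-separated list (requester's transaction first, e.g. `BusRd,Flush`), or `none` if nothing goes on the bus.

bus = BusUpgr

step 1: P1: store L0 := 42  ⟶  IMII  (L0)  txn=BusRdX  M[L0]=20
step 2: P3: load  L0  ⟶  IOIS  (L0)  txn=BusRd  M[L0]=20
step 3: P2: load  L4  ⟶  IIEI  (L4)  txn=BusRd  M[L4]=30
step 4: P2: store L0 := 59  ⟶  IIMI  (L0)  txn=BusRdX+Flush  M[L0]=42
step 5: P2: load  L5  ⟶  IIEI  (L5)  txn=BusRd  M[L5]=70
step 6: P0: load  L1  ⟶  EIII  (L1)  txn=BusRd  M[L1]=50
step 7: P2: load  L5  ⟶  IIEI  (L5)  txn=∅  M[L5]=70
step 8: P3: load  L0  ⟶  IIOS  (L0)  txn=BusRd  M[L0]=42
step 9: P3: load  L0  ⟶  IIOS  (L0)  txn=∅  M[L0]=42
step 10: P3: store L3 := 6  ⟶  IIIM  (L3)  txn=BusRdX  M[L3]=60
step 11: P0: store L4 := 78  ⟶  MIII  (L4)  txn=BusRdX  M[L4]=30
step 12: P1: load  L1  ⟶  SSII  (L1)  txn=BusRd  M[L1]=50
step 13: P0: store L4 := 45  ⟶  MIII  (L4)  txn=∅  M[L4]=30
step 14: P1: load  L1  ⟶  SSII  (L1)  txn=∅  M[L1]=50
step 15: P0: store L3 := 8  ⟶  MIII  (L3)  txn=BusRdX+Flush  M[L3]=6
step 16: P3: load  L0  ⟶  IIOS  (L0)  txn=∅  M[L0]=42
step 17: P3: store L0 := 44  ⟶  IIIM  (L0)  txn=BusUpgr+Flush  M[L0]=59
step 18: P3: load  L0  ⟶  IIIM  (L0)  txn=∅  M[L0]=59
step 19: P3: load  L2  ⟶  IIIE  (L2)  txn=BusRd  M[L2]=90
step 20: P1: store L4 := 56  ⟶  IMII  (L4)  txn=BusRdX+Flush  M[L4]=45
step 21: P0: store L2 := 15  ⟶  MIII  (L2)  txn=BusRdX  M[L2]=90
step 22: P1: store L1 := 50  ⟶  IMII  (L1)  txn=BusUpgr  M[L1]=50
step 23: P2: store L0 := 80  ⟶  IIMI  (L0)  txn=BusRdX+Flush  M[L0]=44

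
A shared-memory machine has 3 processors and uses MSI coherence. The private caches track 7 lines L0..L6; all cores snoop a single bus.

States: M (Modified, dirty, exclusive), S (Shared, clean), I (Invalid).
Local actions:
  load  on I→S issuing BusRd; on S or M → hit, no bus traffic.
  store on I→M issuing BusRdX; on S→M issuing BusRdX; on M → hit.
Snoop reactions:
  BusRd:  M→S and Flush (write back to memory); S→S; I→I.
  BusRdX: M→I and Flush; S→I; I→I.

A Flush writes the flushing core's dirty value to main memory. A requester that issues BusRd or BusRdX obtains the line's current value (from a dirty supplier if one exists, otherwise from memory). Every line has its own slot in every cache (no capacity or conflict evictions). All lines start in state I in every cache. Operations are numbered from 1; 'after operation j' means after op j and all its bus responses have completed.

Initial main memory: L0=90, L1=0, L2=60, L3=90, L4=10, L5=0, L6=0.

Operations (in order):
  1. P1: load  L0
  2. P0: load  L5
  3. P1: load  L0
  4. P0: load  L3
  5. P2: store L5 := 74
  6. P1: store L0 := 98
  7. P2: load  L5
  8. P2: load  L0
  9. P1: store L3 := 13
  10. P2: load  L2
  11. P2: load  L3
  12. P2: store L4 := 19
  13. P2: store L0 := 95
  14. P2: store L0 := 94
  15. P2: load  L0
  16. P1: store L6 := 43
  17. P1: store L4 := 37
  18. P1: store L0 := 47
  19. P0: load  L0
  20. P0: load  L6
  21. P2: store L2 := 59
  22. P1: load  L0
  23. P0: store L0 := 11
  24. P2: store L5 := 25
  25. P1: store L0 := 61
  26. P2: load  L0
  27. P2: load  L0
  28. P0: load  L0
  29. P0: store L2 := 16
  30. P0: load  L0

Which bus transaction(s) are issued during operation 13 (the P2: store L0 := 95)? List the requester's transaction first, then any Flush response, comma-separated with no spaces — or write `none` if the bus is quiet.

1. P1: load  L0  bus=[BusRd]  L0: P0=I P1=S P2=I  mem[L0]=90
2. P0: load  L5  bus=[BusRd]  L5: P0=S P1=I P2=I  mem[L5]=0
3. P1: load  L0  bus=[-]  L0: P0=I P1=S P2=I  mem[L0]=90
4. P0: load  L3  bus=[BusRd]  L3: P0=S P1=I P2=I  mem[L3]=90
5. P2: store L5 := 74  bus=[BusRdX]  L5: P0=I P1=I P2=M  mem[L5]=0
6. P1: store L0 := 98  bus=[BusRdX]  L0: P0=I P1=M P2=I  mem[L0]=90
7. P2: load  L5  bus=[-]  L5: P0=I P1=I P2=M  mem[L5]=0
8. P2: load  L0  bus=[BusRd,Flush]  L0: P0=I P1=S P2=S  mem[L0]=98
9. P1: store L3 := 13  bus=[BusRdX]  L3: P0=I P1=M P2=I  mem[L3]=90
10. P2: load  L2  bus=[BusRd]  L2: P0=I P1=I P2=S  mem[L2]=60
11. P2: load  L3  bus=[BusRd,Flush]  L3: P0=I P1=S P2=S  mem[L3]=13
12. P2: store L4 := 19  bus=[BusRdX]  L4: P0=I P1=I P2=M  mem[L4]=10
13. P2: store L0 := 95  bus=[BusRdX]  L0: P0=I P1=I P2=M  mem[L0]=98
14. P2: store L0 := 94  bus=[-]  L0: P0=I P1=I P2=M  mem[L0]=98
15. P2: load  L0  bus=[-]  L0: P0=I P1=I P2=M  mem[L0]=98
16. P1: store L6 := 43  bus=[BusRdX]  L6: P0=I P1=M P2=I  mem[L6]=0
17. P1: store L4 := 37  bus=[BusRdX,Flush]  L4: P0=I P1=M P2=I  mem[L4]=19
18. P1: store L0 := 47  bus=[BusRdX,Flush]  L0: P0=I P1=M P2=I  mem[L0]=94
19. P0: load  L0  bus=[BusRd,Flush]  L0: P0=S P1=S P2=I  mem[L0]=47
20. P0: load  L6  bus=[BusRd,Flush]  L6: P0=S P1=S P2=I  mem[L6]=43
21. P2: store L2 := 59  bus=[BusRdX]  L2: P0=I P1=I P2=M  mem[L2]=60
22. P1: load  L0  bus=[-]  L0: P0=S P1=S P2=I  mem[L0]=47
23. P0: store L0 := 11  bus=[BusRdX]  L0: P0=M P1=I P2=I  mem[L0]=47
24. P2: store L5 := 25  bus=[-]  L5: P0=I P1=I P2=M  mem[L5]=0
25. P1: store L0 := 61  bus=[BusRdX,Flush]  L0: P0=I P1=M P2=I  mem[L0]=11
26. P2: load  L0  bus=[BusRd,Flush]  L0: P0=I P1=S P2=S  mem[L0]=61
27. P2: load  L0  bus=[-]  L0: P0=I P1=S P2=S  mem[L0]=61
28. P0: load  L0  bus=[BusRd]  L0: P0=S P1=S P2=S  mem[L0]=61
29. P0: store L2 := 16  bus=[BusRdX,Flush]  L2: P0=M P1=I P2=I  mem[L2]=59
30. P0: load  L0  bus=[-]  L0: P0=S P1=S P2=S  mem[L0]=61

bus = BusRdX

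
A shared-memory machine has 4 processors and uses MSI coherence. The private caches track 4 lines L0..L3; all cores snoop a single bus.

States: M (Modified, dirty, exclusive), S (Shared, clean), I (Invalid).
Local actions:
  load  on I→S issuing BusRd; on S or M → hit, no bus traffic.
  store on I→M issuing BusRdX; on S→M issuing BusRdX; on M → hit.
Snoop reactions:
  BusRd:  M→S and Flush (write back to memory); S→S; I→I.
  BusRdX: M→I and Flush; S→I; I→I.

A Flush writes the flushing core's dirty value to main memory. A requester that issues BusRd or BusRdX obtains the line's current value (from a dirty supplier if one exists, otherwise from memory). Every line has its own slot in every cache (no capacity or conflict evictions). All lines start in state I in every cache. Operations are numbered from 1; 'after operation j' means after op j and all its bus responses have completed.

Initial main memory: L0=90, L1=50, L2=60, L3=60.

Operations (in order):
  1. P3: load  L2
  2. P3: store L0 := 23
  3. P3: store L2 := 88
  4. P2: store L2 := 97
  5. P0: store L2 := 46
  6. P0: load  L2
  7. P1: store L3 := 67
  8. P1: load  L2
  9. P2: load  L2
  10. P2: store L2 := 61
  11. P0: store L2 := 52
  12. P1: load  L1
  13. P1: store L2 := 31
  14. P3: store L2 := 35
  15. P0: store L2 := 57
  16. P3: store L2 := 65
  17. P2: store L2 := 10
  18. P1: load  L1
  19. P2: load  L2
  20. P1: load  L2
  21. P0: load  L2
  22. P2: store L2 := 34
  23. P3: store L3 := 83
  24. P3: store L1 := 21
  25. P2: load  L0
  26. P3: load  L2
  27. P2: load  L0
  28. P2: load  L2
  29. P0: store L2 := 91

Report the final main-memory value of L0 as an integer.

step 1: P3: load  L2  ⟶  IIIS  (L2)  txn=BusRd  M[L2]=60
step 2: P3: store L0 := 23  ⟶  IIIM  (L0)  txn=BusRdX  M[L0]=90
step 3: P3: store L2 := 88  ⟶  IIIM  (L2)  txn=BusRdX  M[L2]=60
step 4: P2: store L2 := 97  ⟶  IIMI  (L2)  txn=BusRdX+Flush  M[L2]=88
step 5: P0: store L2 := 46  ⟶  MIII  (L2)  txn=BusRdX+Flush  M[L2]=97
step 6: P0: load  L2  ⟶  MIII  (L2)  txn=∅  M[L2]=97
step 7: P1: store L3 := 67  ⟶  IMII  (L3)  txn=BusRdX  M[L3]=60
step 8: P1: load  L2  ⟶  SSII  (L2)  txn=BusRd+Flush  M[L2]=46
step 9: P2: load  L2  ⟶  SSSI  (L2)  txn=BusRd  M[L2]=46
step 10: P2: store L2 := 61  ⟶  IIMI  (L2)  txn=BusRdX  M[L2]=46
step 11: P0: store L2 := 52  ⟶  MIII  (L2)  txn=BusRdX+Flush  M[L2]=61
step 12: P1: load  L1  ⟶  ISII  (L1)  txn=BusRd  M[L1]=50
step 13: P1: store L2 := 31  ⟶  IMII  (L2)  txn=BusRdX+Flush  M[L2]=52
step 14: P3: store L2 := 35  ⟶  IIIM  (L2)  txn=BusRdX+Flush  M[L2]=31
step 15: P0: store L2 := 57  ⟶  MIII  (L2)  txn=BusRdX+Flush  M[L2]=35
step 16: P3: store L2 := 65  ⟶  IIIM  (L2)  txn=BusRdX+Flush  M[L2]=57
step 17: P2: store L2 := 10  ⟶  IIMI  (L2)  txn=BusRdX+Flush  M[L2]=65
step 18: P1: load  L1  ⟶  ISII  (L1)  txn=∅  M[L1]=50
step 19: P2: load  L2  ⟶  IIMI  (L2)  txn=∅  M[L2]=65
step 20: P1: load  L2  ⟶  ISSI  (L2)  txn=BusRd+Flush  M[L2]=10
step 21: P0: load  L2  ⟶  SSSI  (L2)  txn=BusRd  M[L2]=10
step 22: P2: store L2 := 34  ⟶  IIMI  (L2)  txn=BusRdX  M[L2]=10
step 23: P3: store L3 := 83  ⟶  IIIM  (L3)  txn=BusRdX+Flush  M[L3]=67
step 24: P3: store L1 := 21  ⟶  IIIM  (L1)  txn=BusRdX  M[L1]=50
step 25: P2: load  L0  ⟶  IISS  (L0)  txn=BusRd+Flush  M[L0]=23
step 26: P3: load  L2  ⟶  IISS  (L2)  txn=BusRd+Flush  M[L2]=34
step 27: P2: load  L0  ⟶  IISS  (L0)  txn=∅  M[L0]=23
step 28: P2: load  L2  ⟶  IISS  (L2)  txn=∅  M[L2]=34
step 29: P0: store L2 := 91  ⟶  MIII  (L2)  txn=BusRdX  M[L2]=34

memory[L0] = 23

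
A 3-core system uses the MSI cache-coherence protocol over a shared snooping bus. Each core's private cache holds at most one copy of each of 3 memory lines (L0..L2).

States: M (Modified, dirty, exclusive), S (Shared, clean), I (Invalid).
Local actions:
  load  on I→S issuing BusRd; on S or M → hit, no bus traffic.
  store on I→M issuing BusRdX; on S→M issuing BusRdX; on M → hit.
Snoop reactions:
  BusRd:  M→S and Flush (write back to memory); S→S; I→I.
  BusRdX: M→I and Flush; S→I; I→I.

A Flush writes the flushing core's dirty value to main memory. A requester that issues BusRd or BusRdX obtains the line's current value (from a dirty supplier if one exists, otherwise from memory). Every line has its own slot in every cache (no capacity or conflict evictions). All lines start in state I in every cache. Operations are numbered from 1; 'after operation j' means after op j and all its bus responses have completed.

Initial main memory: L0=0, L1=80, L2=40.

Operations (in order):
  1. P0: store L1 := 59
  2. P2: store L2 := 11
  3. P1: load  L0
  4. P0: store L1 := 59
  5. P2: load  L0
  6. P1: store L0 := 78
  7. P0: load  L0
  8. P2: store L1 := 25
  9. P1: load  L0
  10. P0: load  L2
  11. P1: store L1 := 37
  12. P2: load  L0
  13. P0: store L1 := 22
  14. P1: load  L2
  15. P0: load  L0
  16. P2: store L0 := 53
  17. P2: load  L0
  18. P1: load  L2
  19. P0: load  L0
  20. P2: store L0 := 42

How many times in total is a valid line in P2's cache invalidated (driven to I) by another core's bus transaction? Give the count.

invalidations = 2

[1] P0: store L1 := 59 | P0:M(59), P1:I, P2:I | bus: BusRdX
[2] P2: store L2 := 11 | P0:I, P1:I, P2:M(11) | bus: BusRdX
[3] P1: load  L0 | P0:I, P1:S(0), P2:I | bus: BusRd
[4] P0: store L1 := 59 | P0:M(59), P1:I, P2:I | bus: none
[5] P2: load  L0 | P0:I, P1:S(0), P2:S(0) | bus: BusRd
[6] P1: store L0 := 78 | P0:I, P1:M(78), P2:I | bus: BusRdX
[7] P0: load  L0 | P0:S(78), P1:S(78), P2:I | bus: BusRd,Flush
[8] P2: store L1 := 25 | P0:I, P1:I, P2:M(25) | bus: BusRdX,Flush
[9] P1: load  L0 | P0:S(78), P1:S(78), P2:I | bus: none
[10] P0: load  L2 | P0:S(11), P1:I, P2:S(11) | bus: BusRd,Flush
[11] P1: store L1 := 37 | P0:I, P1:M(37), P2:I | bus: BusRdX,Flush
[12] P2: load  L0 | P0:S(78), P1:S(78), P2:S(78) | bus: BusRd
[13] P0: store L1 := 22 | P0:M(22), P1:I, P2:I | bus: BusRdX,Flush
[14] P1: load  L2 | P0:S(11), P1:S(11), P2:S(11) | bus: BusRd
[15] P0: load  L0 | P0:S(78), P1:S(78), P2:S(78) | bus: none
[16] P2: store L0 := 53 | P0:I, P1:I, P2:M(53) | bus: BusRdX
[17] P2: load  L0 | P0:I, P1:I, P2:M(53) | bus: none
[18] P1: load  L2 | P0:S(11), P1:S(11), P2:S(11) | bus: none
[19] P0: load  L0 | P0:S(53), P1:I, P2:S(53) | bus: BusRd,Flush
[20] P2: store L0 := 42 | P0:I, P1:I, P2:M(42) | bus: BusRdX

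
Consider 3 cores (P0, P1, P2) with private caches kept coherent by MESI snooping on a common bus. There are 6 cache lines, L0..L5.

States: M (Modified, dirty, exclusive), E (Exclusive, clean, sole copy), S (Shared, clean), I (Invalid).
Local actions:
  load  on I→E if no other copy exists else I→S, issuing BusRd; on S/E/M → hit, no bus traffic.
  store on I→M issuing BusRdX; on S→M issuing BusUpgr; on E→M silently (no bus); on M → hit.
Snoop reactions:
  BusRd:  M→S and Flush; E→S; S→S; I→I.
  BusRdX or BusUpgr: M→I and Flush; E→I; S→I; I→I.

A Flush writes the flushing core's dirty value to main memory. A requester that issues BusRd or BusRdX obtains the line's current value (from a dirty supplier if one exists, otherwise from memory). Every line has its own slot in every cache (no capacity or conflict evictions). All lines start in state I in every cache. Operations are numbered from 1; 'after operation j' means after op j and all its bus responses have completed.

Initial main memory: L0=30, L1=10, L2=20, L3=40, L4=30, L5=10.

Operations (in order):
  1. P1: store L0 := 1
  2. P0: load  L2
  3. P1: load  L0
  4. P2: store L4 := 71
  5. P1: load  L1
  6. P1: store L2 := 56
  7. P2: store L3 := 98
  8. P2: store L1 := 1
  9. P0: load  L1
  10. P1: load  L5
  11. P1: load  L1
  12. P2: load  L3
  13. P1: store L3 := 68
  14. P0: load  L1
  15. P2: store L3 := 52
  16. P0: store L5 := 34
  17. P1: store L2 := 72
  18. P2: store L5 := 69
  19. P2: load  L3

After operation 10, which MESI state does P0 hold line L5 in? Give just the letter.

state = I

[1] P1: store L0 := 1 | P0:I, P1:M(1), P2:I | bus: BusRdX
[2] P0: load  L2 | P0:E(20), P1:I, P2:I | bus: BusRd
[3] P1: load  L0 | P0:I, P1:M(1), P2:I | bus: none
[4] P2: store L4 := 71 | P0:I, P1:I, P2:M(71) | bus: BusRdX
[5] P1: load  L1 | P0:I, P1:E(10), P2:I | bus: BusRd
[6] P1: store L2 := 56 | P0:I, P1:M(56), P2:I | bus: BusRdX
[7] P2: store L3 := 98 | P0:I, P1:I, P2:M(98) | bus: BusRdX
[8] P2: store L1 := 1 | P0:I, P1:I, P2:M(1) | bus: BusRdX
[9] P0: load  L1 | P0:S(1), P1:I, P2:S(1) | bus: BusRd,Flush
[10] P1: load  L5 | P0:I, P1:E(10), P2:I | bus: BusRd
[11] P1: load  L1 | P0:S(1), P1:S(1), P2:S(1) | bus: BusRd
[12] P2: load  L3 | P0:I, P1:I, P2:M(98) | bus: none
[13] P1: store L3 := 68 | P0:I, P1:M(68), P2:I | bus: BusRdX,Flush
[14] P0: load  L1 | P0:S(1), P1:S(1), P2:S(1) | bus: none
[15] P2: store L3 := 52 | P0:I, P1:I, P2:M(52) | bus: BusRdX,Flush
[16] P0: store L5 := 34 | P0:M(34), P1:I, P2:I | bus: BusRdX
[17] P1: store L2 := 72 | P0:I, P1:M(72), P2:I | bus: none
[18] P2: store L5 := 69 | P0:I, P1:I, P2:M(69) | bus: BusRdX,Flush
[19] P2: load  L3 | P0:I, P1:I, P2:M(52) | bus: none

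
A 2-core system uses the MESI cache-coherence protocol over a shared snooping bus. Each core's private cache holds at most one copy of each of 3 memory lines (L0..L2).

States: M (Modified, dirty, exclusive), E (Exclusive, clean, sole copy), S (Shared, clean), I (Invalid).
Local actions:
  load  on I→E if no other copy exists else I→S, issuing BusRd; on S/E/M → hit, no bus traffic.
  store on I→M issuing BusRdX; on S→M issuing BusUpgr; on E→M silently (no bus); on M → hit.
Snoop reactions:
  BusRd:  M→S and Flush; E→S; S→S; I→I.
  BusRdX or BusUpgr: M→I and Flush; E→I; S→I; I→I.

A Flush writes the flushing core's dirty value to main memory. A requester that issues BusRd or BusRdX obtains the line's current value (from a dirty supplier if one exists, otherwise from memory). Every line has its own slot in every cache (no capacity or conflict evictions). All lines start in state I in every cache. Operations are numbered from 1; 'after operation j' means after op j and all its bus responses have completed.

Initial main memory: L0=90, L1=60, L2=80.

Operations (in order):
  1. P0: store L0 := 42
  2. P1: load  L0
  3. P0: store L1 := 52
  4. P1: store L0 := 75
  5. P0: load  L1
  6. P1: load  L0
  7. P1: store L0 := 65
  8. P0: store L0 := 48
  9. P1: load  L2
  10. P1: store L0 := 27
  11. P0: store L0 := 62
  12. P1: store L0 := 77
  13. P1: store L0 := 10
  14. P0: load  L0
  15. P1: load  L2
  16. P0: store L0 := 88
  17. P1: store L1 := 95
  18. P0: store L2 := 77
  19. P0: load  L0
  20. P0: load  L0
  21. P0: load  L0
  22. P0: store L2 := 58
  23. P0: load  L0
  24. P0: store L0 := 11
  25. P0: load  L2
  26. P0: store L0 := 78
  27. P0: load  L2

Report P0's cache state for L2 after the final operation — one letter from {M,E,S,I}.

state = M

[1] P0: store L0 := 42 | P0:M(42), P1:I | bus: BusRdX
[2] P1: load  L0 | P0:S(42), P1:S(42) | bus: BusRd,Flush
[3] P0: store L1 := 52 | P0:M(52), P1:I | bus: BusRdX
[4] P1: store L0 := 75 | P0:I, P1:M(75) | bus: BusUpgr
[5] P0: load  L1 | P0:M(52), P1:I | bus: none
[6] P1: load  L0 | P0:I, P1:M(75) | bus: none
[7] P1: store L0 := 65 | P0:I, P1:M(65) | bus: none
[8] P0: store L0 := 48 | P0:M(48), P1:I | bus: BusRdX,Flush
[9] P1: load  L2 | P0:I, P1:E(80) | bus: BusRd
[10] P1: store L0 := 27 | P0:I, P1:M(27) | bus: BusRdX,Flush
[11] P0: store L0 := 62 | P0:M(62), P1:I | bus: BusRdX,Flush
[12] P1: store L0 := 77 | P0:I, P1:M(77) | bus: BusRdX,Flush
[13] P1: store L0 := 10 | P0:I, P1:M(10) | bus: none
[14] P0: load  L0 | P0:S(10), P1:S(10) | bus: BusRd,Flush
[15] P1: load  L2 | P0:I, P1:E(80) | bus: none
[16] P0: store L0 := 88 | P0:M(88), P1:I | bus: BusUpgr
[17] P1: store L1 := 95 | P0:I, P1:M(95) | bus: BusRdX,Flush
[18] P0: store L2 := 77 | P0:M(77), P1:I | bus: BusRdX
[19] P0: load  L0 | P0:M(88), P1:I | bus: none
[20] P0: load  L0 | P0:M(88), P1:I | bus: none
[21] P0: load  L0 | P0:M(88), P1:I | bus: none
[22] P0: store L2 := 58 | P0:M(58), P1:I | bus: none
[23] P0: load  L0 | P0:M(88), P1:I | bus: none
[24] P0: store L0 := 11 | P0:M(11), P1:I | bus: none
[25] P0: load  L2 | P0:M(58), P1:I | bus: none
[26] P0: store L0 := 78 | P0:M(78), P1:I | bus: none
[27] P0: load  L2 | P0:M(58), P1:I | bus: none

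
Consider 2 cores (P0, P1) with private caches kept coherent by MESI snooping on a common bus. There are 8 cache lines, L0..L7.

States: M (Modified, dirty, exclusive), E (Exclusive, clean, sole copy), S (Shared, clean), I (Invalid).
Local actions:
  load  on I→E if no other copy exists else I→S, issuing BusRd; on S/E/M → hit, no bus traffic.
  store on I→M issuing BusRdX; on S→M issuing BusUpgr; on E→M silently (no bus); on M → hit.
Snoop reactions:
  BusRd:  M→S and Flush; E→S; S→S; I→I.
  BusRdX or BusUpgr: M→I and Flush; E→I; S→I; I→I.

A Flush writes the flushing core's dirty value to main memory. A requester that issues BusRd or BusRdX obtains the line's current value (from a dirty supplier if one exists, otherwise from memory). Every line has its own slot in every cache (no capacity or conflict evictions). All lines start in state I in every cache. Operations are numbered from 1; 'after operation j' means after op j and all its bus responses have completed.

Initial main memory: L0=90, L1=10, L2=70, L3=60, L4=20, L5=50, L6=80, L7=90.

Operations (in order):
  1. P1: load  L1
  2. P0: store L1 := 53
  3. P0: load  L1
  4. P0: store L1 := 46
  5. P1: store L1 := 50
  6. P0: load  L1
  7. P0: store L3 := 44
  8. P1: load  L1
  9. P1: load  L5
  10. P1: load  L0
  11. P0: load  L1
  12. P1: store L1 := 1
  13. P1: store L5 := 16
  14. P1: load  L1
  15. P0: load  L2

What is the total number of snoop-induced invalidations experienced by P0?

invalidations = 2

step 1: P1: load  L1  ⟶  IE  (L1)  txn=BusRd  M[L1]=10
step 2: P0: store L1 := 53  ⟶  MI  (L1)  txn=BusRdX  M[L1]=10
step 3: P0: load  L1  ⟶  MI  (L1)  txn=∅  M[L1]=10
step 4: P0: store L1 := 46  ⟶  MI  (L1)  txn=∅  M[L1]=10
step 5: P1: store L1 := 50  ⟶  IM  (L1)  txn=BusRdX+Flush  M[L1]=46
step 6: P0: load  L1  ⟶  SS  (L1)  txn=BusRd+Flush  M[L1]=50
step 7: P0: store L3 := 44  ⟶  MI  (L3)  txn=BusRdX  M[L3]=60
step 8: P1: load  L1  ⟶  SS  (L1)  txn=∅  M[L1]=50
step 9: P1: load  L5  ⟶  IE  (L5)  txn=BusRd  M[L5]=50
step 10: P1: load  L0  ⟶  IE  (L0)  txn=BusRd  M[L0]=90
step 11: P0: load  L1  ⟶  SS  (L1)  txn=∅  M[L1]=50
step 12: P1: store L1 := 1  ⟶  IM  (L1)  txn=BusUpgr  M[L1]=50
step 13: P1: store L5 := 16  ⟶  IM  (L5)  txn=∅  M[L5]=50
step 14: P1: load  L1  ⟶  IM  (L1)  txn=∅  M[L1]=50
step 15: P0: load  L2  ⟶  EI  (L2)  txn=BusRd  M[L2]=70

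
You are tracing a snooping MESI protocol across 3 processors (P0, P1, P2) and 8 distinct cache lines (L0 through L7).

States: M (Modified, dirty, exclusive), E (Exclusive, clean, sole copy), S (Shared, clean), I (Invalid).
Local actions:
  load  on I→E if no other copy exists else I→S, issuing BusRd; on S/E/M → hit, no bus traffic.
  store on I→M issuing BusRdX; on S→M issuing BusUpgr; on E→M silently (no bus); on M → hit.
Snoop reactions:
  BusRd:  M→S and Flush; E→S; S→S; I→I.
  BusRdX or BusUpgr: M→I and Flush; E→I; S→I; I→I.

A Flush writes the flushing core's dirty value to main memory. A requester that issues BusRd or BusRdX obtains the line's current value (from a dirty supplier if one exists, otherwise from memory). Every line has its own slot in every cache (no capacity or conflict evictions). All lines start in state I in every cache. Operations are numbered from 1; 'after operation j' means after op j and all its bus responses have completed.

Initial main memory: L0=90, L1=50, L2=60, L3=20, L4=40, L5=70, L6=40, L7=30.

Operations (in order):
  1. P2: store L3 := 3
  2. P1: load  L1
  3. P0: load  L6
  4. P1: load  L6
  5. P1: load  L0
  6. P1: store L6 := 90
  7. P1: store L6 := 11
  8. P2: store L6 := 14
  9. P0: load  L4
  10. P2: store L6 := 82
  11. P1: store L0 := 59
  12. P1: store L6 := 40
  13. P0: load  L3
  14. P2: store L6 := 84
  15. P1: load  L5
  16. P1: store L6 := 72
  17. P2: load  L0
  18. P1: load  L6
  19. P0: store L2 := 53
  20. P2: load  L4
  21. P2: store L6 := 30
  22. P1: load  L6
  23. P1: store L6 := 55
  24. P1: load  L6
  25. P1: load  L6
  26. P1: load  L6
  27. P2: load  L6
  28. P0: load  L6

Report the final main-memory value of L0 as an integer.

[1] P2: store L3 := 3 | P0:I, P1:I, P2:M(3) | bus: BusRdX
[2] P1: load  L1 | P0:I, P1:E(50), P2:I | bus: BusRd
[3] P0: load  L6 | P0:E(40), P1:I, P2:I | bus: BusRd
[4] P1: load  L6 | P0:S(40), P1:S(40), P2:I | bus: BusRd
[5] P1: load  L0 | P0:I, P1:E(90), P2:I | bus: BusRd
[6] P1: store L6 := 90 | P0:I, P1:M(90), P2:I | bus: BusUpgr
[7] P1: store L6 := 11 | P0:I, P1:M(11), P2:I | bus: none
[8] P2: store L6 := 14 | P0:I, P1:I, P2:M(14) | bus: BusRdX,Flush
[9] P0: load  L4 | P0:E(40), P1:I, P2:I | bus: BusRd
[10] P2: store L6 := 82 | P0:I, P1:I, P2:M(82) | bus: none
[11] P1: store L0 := 59 | P0:I, P1:M(59), P2:I | bus: none
[12] P1: store L6 := 40 | P0:I, P1:M(40), P2:I | bus: BusRdX,Flush
[13] P0: load  L3 | P0:S(3), P1:I, P2:S(3) | bus: BusRd,Flush
[14] P2: store L6 := 84 | P0:I, P1:I, P2:M(84) | bus: BusRdX,Flush
[15] P1: load  L5 | P0:I, P1:E(70), P2:I | bus: BusRd
[16] P1: store L6 := 72 | P0:I, P1:M(72), P2:I | bus: BusRdX,Flush
[17] P2: load  L0 | P0:I, P1:S(59), P2:S(59) | bus: BusRd,Flush
[18] P1: load  L6 | P0:I, P1:M(72), P2:I | bus: none
[19] P0: store L2 := 53 | P0:M(53), P1:I, P2:I | bus: BusRdX
[20] P2: load  L4 | P0:S(40), P1:I, P2:S(40) | bus: BusRd
[21] P2: store L6 := 30 | P0:I, P1:I, P2:M(30) | bus: BusRdX,Flush
[22] P1: load  L6 | P0:I, P1:S(30), P2:S(30) | bus: BusRd,Flush
[23] P1: store L6 := 55 | P0:I, P1:M(55), P2:I | bus: BusUpgr
[24] P1: load  L6 | P0:I, P1:M(55), P2:I | bus: none
[25] P1: load  L6 | P0:I, P1:M(55), P2:I | bus: none
[26] P1: load  L6 | P0:I, P1:M(55), P2:I | bus: none
[27] P2: load  L6 | P0:I, P1:S(55), P2:S(55) | bus: BusRd,Flush
[28] P0: load  L6 | P0:S(55), P1:S(55), P2:S(55) | bus: BusRd

memory[L0] = 59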